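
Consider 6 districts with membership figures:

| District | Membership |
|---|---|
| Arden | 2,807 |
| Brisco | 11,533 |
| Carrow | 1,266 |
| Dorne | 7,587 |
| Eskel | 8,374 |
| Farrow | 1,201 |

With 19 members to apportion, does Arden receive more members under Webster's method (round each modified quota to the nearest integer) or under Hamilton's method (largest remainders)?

Webster: Arden 2, Brisco 6, Carrow 1, Dorne 4, Eskel 5, Farrow 1.
Hamilton: Arden 1, Brisco 7, Carrow 1, Dorne 4, Eskel 5, Farrow 1.
Arden gets 2 under Webster and 1 under Hamilton.

Webster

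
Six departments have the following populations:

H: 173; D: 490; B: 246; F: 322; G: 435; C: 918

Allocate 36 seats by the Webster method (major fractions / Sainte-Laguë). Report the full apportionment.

Standard divisor 2584/36 ≈ 71.778; standard quotas: H 2.410, D 6.827, B 3.427, F 4.486, G 6.060, C 12.789.
Rounding to the nearest integer gives 2, 7, 3, 4, 6, 13 = 35 seats, so the divisor must be adjusted.
With modified divisor 71: modified quotas H 2.437, D 6.901, B 3.465, F 4.535, G 6.127, C 12.930.
Rounding to the nearest integer: H 2, D 7, B 3, F 5, G 6, C 13 (total 36).

H=2, D=7, B=3, F=5, G=6, C=13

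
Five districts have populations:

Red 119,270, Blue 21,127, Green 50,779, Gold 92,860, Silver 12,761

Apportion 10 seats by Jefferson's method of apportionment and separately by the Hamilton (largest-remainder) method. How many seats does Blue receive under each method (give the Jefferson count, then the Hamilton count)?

0 and 1

Jefferson: Red 5, Blue 0, Green 2, Gold 3, Silver 0.
Hamilton: Red 4, Blue 1, Green 2, Gold 3, Silver 0.
Blue gets 0 under Jefferson and 1 under Hamilton.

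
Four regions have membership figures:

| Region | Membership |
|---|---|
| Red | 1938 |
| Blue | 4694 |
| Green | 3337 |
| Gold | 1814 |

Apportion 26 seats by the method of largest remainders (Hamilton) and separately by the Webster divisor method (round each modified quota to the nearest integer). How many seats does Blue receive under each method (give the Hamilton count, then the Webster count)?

10 and 11

Hamilton: Red 4, Blue 10, Green 8, Gold 4.
Webster: Red 4, Blue 11, Green 7, Gold 4.
Blue gets 10 under Hamilton and 11 under Webster.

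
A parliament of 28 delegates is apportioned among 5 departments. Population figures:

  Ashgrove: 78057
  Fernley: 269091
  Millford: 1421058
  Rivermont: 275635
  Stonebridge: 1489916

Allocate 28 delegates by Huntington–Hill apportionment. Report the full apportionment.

With divisor 126684: modified quotas Ashgrove 0.616, Fernley 2.124, Millford 11.217, Rivermont 2.176, Stonebridge 11.761.
Geometric-mean thresholds: Ashgrove (min 1), Fernley √(2·3)=2.449, Millford √(11·12)=11.489, Rivermont √(2·3)=2.449, Stonebridge √(11·12)=11.489.
Each quota rounded against its threshold gives Ashgrove 1, Fernley 2, Millford 11, Rivermont 2, Stonebridge 12 (total 28).

Ashgrove 1, Fernley 2, Millford 11, Rivermont 2, Stonebridge 12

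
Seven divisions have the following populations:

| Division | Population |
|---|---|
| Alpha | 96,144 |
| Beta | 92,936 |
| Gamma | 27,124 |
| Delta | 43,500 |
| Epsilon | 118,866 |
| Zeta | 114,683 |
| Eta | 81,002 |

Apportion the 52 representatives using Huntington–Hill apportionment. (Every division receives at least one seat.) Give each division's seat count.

Alpha 9, Beta 8, Gamma 3, Delta 4, Epsilon 11, Zeta 10, Eta 7

With divisor 11013: modified quotas Alpha 8.730, Beta 8.439, Gamma 2.463, Delta 3.950, Epsilon 10.793, Zeta 10.413, Eta 7.355.
Geometric-mean thresholds: Alpha √(8·9)=8.485, Beta √(8·9)=8.485, Gamma √(2·3)=2.449, Delta √(3·4)=3.464, Epsilon √(10·11)=10.488, Zeta √(10·11)=10.488, Eta √(7·8)=7.483.
Each quota rounded against its threshold gives Alpha 9, Beta 8, Gamma 3, Delta 4, Epsilon 11, Zeta 10, Eta 7 (total 52).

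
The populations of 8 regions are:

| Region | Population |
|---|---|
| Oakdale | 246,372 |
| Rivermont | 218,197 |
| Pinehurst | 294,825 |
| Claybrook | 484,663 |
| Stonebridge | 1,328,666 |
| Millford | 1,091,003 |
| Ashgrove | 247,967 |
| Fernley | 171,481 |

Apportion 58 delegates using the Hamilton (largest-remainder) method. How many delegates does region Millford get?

The standard divisor is 4083174/58 ≈ 70399.552.
Standard quotas: Oakdale 3.4996, Rivermont 3.0994, Pinehurst 4.1879, Claybrook 6.8845, Stonebridge 18.8732, Millford 15.4973, Ashgrove 3.5223, Fernley 2.4358.
Lower quotas: Oakdale 3, Rivermont 3, Pinehurst 4, Claybrook 6, Stonebridge 18, Millford 15, Ashgrove 3, Fernley 2 (sum 54, leaving 4 seats).
Remainders in descending order: Claybrook 0.8845, Stonebridge 0.8732, Ashgrove 0.5223, Oakdale 0.4996, Millford 0.4973, Fernley 0.4358, Pinehurst 0.1879, Rivermont 0.0994.
The surplus seats go to Claybrook, Stonebridge, Ashgrove, Oakdale.
Millford receives 15.

15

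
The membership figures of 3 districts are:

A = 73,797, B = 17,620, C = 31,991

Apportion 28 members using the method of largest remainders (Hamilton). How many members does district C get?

Standard divisor: 123408 ÷ 28 ≈ 4407.429.
Standard quotas: A 16.7438, B 3.9978, C 7.2584.
Lower quotas: A 16, B 3, C 7 (sum 26, leaving 2 seats).
Remainders in descending order: B 0.9978, A 0.7438, C 0.2584.
The surplus seats go to B, A.
C receives 7.

7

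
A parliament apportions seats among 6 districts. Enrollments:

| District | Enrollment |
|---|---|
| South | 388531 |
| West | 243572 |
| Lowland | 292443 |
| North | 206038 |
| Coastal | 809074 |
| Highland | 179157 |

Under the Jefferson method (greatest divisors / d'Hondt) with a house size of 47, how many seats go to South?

9

Standard divisor 2118815/47 ≈ 45081.17; standard quotas: South 8.618, West 5.403, Lowland 6.487, North 4.570, Coastal 17.947, Highland 3.974.
Rounding down gives 8, 5, 6, 4, 17, 3 = 43 seats, so the divisor must be adjusted.
With modified divisor 42200: modified quotas South 9.207, West 5.772, Lowland 6.930, North 4.882, Coastal 19.172, Highland 4.245.
Rounding down: South 9, West 5, Lowland 6, North 4, Coastal 19, Highland 4 (total 47).
South receives 9.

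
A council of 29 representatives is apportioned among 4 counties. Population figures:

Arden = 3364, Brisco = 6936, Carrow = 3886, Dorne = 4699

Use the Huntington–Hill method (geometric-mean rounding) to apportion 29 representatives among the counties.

With divisor 645: modified quotas Arden 5.216, Brisco 10.753, Carrow 6.025, Dorne 7.285.
Geometric-mean thresholds: Arden √(5·6)=5.477, Brisco √(10·11)=10.488, Carrow √(6·7)=6.481, Dorne √(7·8)=7.483.
Each quota rounded against its threshold gives Arden 5, Brisco 11, Carrow 6, Dorne 7 (total 29).

Arden 5, Brisco 11, Carrow 6, Dorne 7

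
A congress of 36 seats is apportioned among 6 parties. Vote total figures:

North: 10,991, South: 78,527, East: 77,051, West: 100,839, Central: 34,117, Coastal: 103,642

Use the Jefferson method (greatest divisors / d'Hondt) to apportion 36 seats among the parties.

Standard divisor 405167/36 ≈ 11254.639; standard quotas: North 0.977, South 6.977, East 6.846, West 8.960, Central 3.031, Coastal 9.209.
Rounding down gives 0, 6, 6, 8, 3, 9 = 32 seats, so the divisor must be adjusted.
With modified divisor 10700: modified quotas North 1.027, South 7.339, East 7.201, West 9.424, Central 3.189, Coastal 9.686.
Rounding down: North 1, South 7, East 7, West 9, Central 3, Coastal 9 (total 36).

North=1; South=7; East=7; West=9; Central=3; Coastal=9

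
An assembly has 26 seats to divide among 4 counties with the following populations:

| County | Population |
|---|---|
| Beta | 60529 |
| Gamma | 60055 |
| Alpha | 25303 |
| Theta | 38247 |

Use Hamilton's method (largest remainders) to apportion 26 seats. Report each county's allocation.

Beta: 9, Gamma: 8, Alpha: 4, Theta: 5

Total 184134; standard divisor 184134/26 ≈ 7082.077.
Standard quotas: Beta 8.5468, Gamma 8.4799, Alpha 3.5728, Theta 5.4005.
Lower quotas: Beta 8, Gamma 8, Alpha 3, Theta 5 (sum 24, leaving 2 seats).
Remainders in descending order: Alpha 0.5728, Beta 0.5468, Gamma 0.4799, Theta 0.4005.
Largest remainders: Alpha, Beta receive the extra seats.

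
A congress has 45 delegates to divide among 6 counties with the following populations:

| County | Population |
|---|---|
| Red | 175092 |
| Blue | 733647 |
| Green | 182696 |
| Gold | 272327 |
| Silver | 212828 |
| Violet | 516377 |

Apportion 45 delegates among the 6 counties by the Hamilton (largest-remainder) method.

Total 2092967; standard divisor 2092967/45 ≈ 46510.378.
Standard quotas: Red 3.7646, Blue 15.7738, Green 3.9281, Gold 5.8552, Silver 4.5759, Violet 11.1024.
Lower quotas: Red 3, Blue 15, Green 3, Gold 5, Silver 4, Violet 11 (sum 41, leaving 4 seats).
Remainders in descending order: Green 0.9281, Gold 0.8552, Blue 0.7738, Red 0.7646, Silver 0.5759, Violet 0.1024.
Largest remainders: Green, Gold, Blue, Red receive the extra seats.

Red: 4, Blue: 16, Green: 4, Gold: 6, Silver: 4, Violet: 11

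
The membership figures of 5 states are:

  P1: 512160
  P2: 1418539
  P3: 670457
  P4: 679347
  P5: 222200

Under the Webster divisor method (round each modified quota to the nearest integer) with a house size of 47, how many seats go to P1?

Standard divisor 3502703/47 ≈ 74525.596; standard quotas: P1 6.872, P2 19.034, P3 8.996, P4 9.116, P5 2.982.
Rounding to the nearest integer gives P1 7, P2 19, P3 9, P4 9, P5 3 — total 47, matching the house size, so no adjustment is needed.
P1 receives 7.

7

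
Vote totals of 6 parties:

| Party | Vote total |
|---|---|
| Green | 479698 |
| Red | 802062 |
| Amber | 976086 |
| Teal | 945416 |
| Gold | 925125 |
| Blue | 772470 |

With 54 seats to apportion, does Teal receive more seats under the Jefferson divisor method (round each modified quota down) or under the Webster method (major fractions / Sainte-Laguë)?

Jefferson: Green 5, Red 9, Amber 11, Teal 11, Gold 10, Blue 8.
Webster: Green 5, Red 9, Amber 11, Teal 10, Gold 10, Blue 9.
Teal gets 11 under Jefferson and 10 under Webster.

Jefferson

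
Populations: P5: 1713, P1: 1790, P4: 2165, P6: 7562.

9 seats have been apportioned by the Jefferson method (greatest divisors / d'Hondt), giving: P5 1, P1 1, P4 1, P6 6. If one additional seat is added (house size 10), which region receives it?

Priority for the next seat is population ÷ (current seats + 1).
Priorities: P5 856.500, P1 895.000, P4 1082.500, P6 1080.286.
Highest priority: P4.

P4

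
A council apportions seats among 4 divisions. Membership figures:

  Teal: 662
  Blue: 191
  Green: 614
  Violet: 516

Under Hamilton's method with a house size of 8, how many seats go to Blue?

The standard divisor is 1983/8 ≈ 247.875.
Standard quotas: Teal 2.671, Blue 0.771, Green 2.477, Violet 2.082.
Lower quotas: Teal 2, Blue 0, Green 2, Violet 2 (sum 6, leaving 2 seats).
Remainders in descending order: Blue 0.771, Teal 0.671, Green 0.477, Violet 0.082.
The surplus seats go to Blue, Teal.
Blue receives 1.

1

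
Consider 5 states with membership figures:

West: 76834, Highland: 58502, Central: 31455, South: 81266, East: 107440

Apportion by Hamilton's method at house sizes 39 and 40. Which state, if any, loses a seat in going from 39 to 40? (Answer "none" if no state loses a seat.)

Central

At 39 seats: West 8, Highland 6, Central 4, South 9, East 12.
At 40 seats: West 9, Highland 7, Central 3, South 9, East 12.
Central drops from 4 to 3.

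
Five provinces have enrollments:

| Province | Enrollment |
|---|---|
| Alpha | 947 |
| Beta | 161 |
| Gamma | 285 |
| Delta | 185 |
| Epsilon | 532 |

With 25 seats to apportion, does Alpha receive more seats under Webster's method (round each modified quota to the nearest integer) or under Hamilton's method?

Webster: Alpha 12, Beta 2, Gamma 3, Delta 2, Epsilon 6.
Hamilton: Alpha 11, Beta 2, Gamma 4, Delta 2, Epsilon 6.
Alpha gets 12 under Webster and 11 under Hamilton.

Webster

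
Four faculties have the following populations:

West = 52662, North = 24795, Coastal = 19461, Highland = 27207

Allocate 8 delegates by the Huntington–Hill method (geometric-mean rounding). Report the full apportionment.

With divisor 16367: modified quotas West 3.218, North 1.515, Coastal 1.189, Highland 1.662.
Geometric-mean thresholds: West √(3·4)=3.464, North √(1·2)=1.414, Coastal √(1·2)=1.414, Highland √(1·2)=1.414.
Each quota rounded against its threshold gives West 3, North 2, Coastal 1, Highland 2 (total 8).

West: 3, North: 2, Coastal: 1, Highland: 2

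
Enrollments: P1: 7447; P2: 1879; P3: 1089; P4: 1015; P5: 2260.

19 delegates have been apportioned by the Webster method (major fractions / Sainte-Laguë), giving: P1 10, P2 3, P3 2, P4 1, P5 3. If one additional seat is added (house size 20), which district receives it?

P1

Priority for the next seat is population ÷ (current seats + 0.5).
Priorities: P1 709.238, P2 536.857, P3 435.600, P4 676.667, P5 645.714.
Highest priority: P1.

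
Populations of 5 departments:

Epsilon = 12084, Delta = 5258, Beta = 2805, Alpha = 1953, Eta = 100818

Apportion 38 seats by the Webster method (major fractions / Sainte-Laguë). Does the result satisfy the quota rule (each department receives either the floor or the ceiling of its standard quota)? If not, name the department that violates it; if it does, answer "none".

Eta

Standard quotas: Epsilon 3.736, Delta 1.626, Beta 0.867, Alpha 0.604, Eta 31.168.
Webster allocation: Epsilon 4, Delta 2, Beta 1, Alpha 1, Eta 30.
Eta has quota 31.168 (lower 31, upper 32) but receives 30 — outside the quota interval.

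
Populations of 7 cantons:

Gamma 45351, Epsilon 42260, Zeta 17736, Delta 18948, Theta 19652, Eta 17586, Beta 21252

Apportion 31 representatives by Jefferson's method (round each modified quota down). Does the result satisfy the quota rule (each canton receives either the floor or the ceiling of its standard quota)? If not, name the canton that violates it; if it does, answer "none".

none

Standard quotas: Gamma 7.691, Epsilon 7.167, Zeta 3.008, Delta 3.214, Theta 3.333, Eta 2.983, Beta 3.604.
Jefferson allocation: Gamma 8, Epsilon 7, Zeta 3, Delta 3, Theta 3, Eta 3, Beta 4.
Every allocation lies between the lower and upper quota.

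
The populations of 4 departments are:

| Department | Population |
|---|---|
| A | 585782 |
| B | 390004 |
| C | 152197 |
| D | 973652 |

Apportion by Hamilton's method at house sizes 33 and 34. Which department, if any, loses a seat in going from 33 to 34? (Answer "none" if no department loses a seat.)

C

At 33 seats: A 9, B 6, C 3, D 15.
At 34 seats: A 10, B 6, C 2, D 16.
C drops from 3 to 2.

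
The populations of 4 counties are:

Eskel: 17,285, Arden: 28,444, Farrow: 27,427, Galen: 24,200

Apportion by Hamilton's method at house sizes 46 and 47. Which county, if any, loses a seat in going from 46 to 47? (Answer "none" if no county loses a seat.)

At 46 seats: Eskel 8, Arden 14, Farrow 13, Galen 11.
At 47 seats: Eskel 8, Arden 14, Farrow 13, Galen 12.
No county's allocation decreased.

none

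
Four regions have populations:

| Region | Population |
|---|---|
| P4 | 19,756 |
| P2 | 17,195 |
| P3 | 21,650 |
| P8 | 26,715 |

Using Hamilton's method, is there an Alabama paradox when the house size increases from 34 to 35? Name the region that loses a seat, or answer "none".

none

At 34 seats: P4 8, P2 7, P3 8, P8 11.
At 35 seats: P4 8, P2 7, P3 9, P8 11.
No region's allocation decreased.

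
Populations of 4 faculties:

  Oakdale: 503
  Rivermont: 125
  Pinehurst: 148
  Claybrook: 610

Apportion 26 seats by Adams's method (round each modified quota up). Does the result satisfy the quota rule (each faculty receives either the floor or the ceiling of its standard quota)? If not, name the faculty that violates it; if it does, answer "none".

Standard quotas: Oakdale 9.436, Rivermont 2.345, Pinehurst 2.776, Claybrook 11.443.
Adams allocation: Oakdale 9, Rivermont 3, Pinehurst 3, Claybrook 11.
Every allocation lies between the lower and upper quota.

none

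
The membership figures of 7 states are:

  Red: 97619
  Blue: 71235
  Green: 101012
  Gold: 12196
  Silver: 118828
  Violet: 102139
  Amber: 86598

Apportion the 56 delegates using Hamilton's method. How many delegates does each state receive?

Standard divisor: 589627 ÷ 56 ≈ 10529.054.
Standard quotas: Red 9.2714, Blue 6.7656, Green 9.5936, Gold 1.1583, Silver 11.2857, Violet 9.7007, Amber 8.2247.
Lower quotas: Red 9, Blue 6, Green 9, Gold 1, Silver 11, Violet 9, Amber 8 (sum 53, leaving 3 seats).
Remainders in descending order: Blue 0.7656, Violet 0.7007, Green 0.5936, Silver 0.2857, Red 0.2714, Amber 0.2247, Gold 0.1583.
Largest remainders: Blue, Violet, Green receive the extra seats.

Red 9, Blue 7, Green 10, Gold 1, Silver 11, Violet 10, Amber 8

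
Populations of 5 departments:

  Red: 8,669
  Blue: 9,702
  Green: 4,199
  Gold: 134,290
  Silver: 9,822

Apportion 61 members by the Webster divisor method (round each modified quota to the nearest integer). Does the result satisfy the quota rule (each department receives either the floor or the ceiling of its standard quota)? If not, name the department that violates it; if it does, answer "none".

Gold

Standard quotas: Red 3.173, Blue 3.551, Green 1.537, Gold 49.146, Silver 3.595.
Webster allocation: Red 3, Blue 4, Green 2, Gold 48, Silver 4.
Gold has quota 49.146 (lower 49, upper 50) but receives 48 — outside the quota interval.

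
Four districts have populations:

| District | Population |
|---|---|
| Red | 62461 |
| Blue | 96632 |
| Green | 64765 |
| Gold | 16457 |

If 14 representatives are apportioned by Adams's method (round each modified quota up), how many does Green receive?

4

Standard divisor 240315/14 ≈ 17165.357; standard quotas: Red 3.639, Blue 5.629, Green 3.773, Gold 0.959.
Rounding up gives 4, 6, 4, 1 = 15 seats, so the divisor must be adjusted.
With modified divisor 20100: modified quotas Red 3.108, Blue 4.808, Green 3.222, Gold 0.819.
Rounding up: Red 4, Blue 5, Green 4, Gold 1 (total 14).
Green receives 4.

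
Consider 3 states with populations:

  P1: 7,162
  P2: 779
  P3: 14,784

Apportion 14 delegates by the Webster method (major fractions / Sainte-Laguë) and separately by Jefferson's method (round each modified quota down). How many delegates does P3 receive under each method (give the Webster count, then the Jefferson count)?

Webster: P1 5, P2 0, P3 9.
Jefferson: P1 4, P2 0, P3 10.
P3 gets 9 under Webster and 10 under Jefferson.

9 and 10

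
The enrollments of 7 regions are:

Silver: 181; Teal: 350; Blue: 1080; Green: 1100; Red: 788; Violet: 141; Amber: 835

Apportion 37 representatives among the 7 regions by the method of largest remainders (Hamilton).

The standard divisor is 4475/37 ≈ 120.946.
Standard quotas: Silver 1.497, Teal 2.894, Blue 8.930, Green 9.095, Red 6.515, Violet 1.166, Amber 6.904.
Lower quotas: Silver 1, Teal 2, Blue 8, Green 9, Red 6, Violet 1, Amber 6 (sum 33, leaving 4 seats).
Remainders in descending order: Blue 0.930, Amber 0.904, Teal 0.894, Red 0.515, Silver 0.497, Violet 0.166, Green 0.095.
The surplus seats go to Blue, Amber, Teal, Red.

Silver=1; Teal=3; Blue=9; Green=9; Red=7; Violet=1; Amber=7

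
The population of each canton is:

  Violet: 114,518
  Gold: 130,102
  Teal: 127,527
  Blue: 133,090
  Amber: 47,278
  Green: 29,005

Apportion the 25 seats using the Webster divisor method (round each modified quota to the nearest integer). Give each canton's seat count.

Standard divisor 581520/25 ≈ 23260.8; standard quotas: Violet 4.923, Gold 5.593, Teal 5.482, Blue 5.722, Amber 2.033, Green 1.247.
Rounding to the nearest integer gives Violet 5, Gold 6, Teal 5, Blue 6, Amber 2, Green 1 — total 25, matching the house size, so no adjustment is needed.

Violet: 5, Gold: 6, Teal: 5, Blue: 6, Amber: 2, Green: 1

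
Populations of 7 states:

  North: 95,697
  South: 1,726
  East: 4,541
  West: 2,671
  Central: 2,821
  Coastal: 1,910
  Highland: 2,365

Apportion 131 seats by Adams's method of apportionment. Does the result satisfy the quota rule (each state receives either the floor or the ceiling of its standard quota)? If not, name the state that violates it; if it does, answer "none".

Standard quotas: North 112.201, South 2.024, East 5.324, West 3.132, Central 3.308, Coastal 2.239, Highland 2.773.
Adams allocation: North 109, South 2, East 6, West 4, Central 4, Coastal 3, Highland 3.
North has quota 112.201 (lower 112, upper 113) but receives 109 — outside the quota interval.

North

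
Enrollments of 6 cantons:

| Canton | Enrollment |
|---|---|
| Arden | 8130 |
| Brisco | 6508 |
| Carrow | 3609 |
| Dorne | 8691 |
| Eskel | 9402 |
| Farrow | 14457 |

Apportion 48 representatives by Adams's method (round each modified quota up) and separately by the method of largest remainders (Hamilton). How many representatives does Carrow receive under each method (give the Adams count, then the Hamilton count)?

4 and 3

Adams: Arden 8, Brisco 6, Carrow 4, Dorne 8, Eskel 9, Farrow 13.
Hamilton: Arden 8, Brisco 6, Carrow 3, Dorne 8, Eskel 9, Farrow 14.
Carrow gets 4 under Adams and 3 under Hamilton.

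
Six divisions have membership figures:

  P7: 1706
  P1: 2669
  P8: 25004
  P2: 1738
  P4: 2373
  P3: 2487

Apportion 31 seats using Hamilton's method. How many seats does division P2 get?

Standard divisor: 35977 ÷ 31 ≈ 1160.548.
Standard quotas: P7 1.4700, P1 2.2998, P8 21.5450, P2 1.4976, P4 2.0447, P3 2.1430.
Lower quotas: P7 1, P1 2, P8 21, P2 1, P4 2, P3 2 (sum 29, leaving 2 seats).
Remainders in descending order: P8 0.5450, P2 0.4976, P7 0.4700, P1 0.2998, P3 0.1430, P4 0.0447.
The surplus seats go to P8, P2.
P2 receives 2.

2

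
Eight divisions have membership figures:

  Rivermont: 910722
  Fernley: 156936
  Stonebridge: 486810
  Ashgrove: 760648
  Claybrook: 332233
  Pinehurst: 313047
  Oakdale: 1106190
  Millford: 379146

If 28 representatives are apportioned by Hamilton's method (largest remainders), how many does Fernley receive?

1

Standard divisor: 4445732 ÷ 28 ≈ 158776.143.
Standard quotas: Rivermont 5.7359, Fernley 0.9884, Stonebridge 3.0660, Ashgrove 4.7907, Claybrook 2.0925, Pinehurst 1.9716, Oakdale 6.9670, Millford 2.3879.
Lower quotas: Rivermont 5, Fernley 0, Stonebridge 3, Ashgrove 4, Claybrook 2, Pinehurst 1, Oakdale 6, Millford 2 (sum 23, leaving 5 seats).
Remainders in descending order: Fernley 0.9884, Pinehurst 0.9716, Oakdale 0.9670, Ashgrove 0.7907, Rivermont 0.7359, Millford 0.3879, Claybrook 0.0925, Stonebridge 0.0660.
Largest remainders: Fernley, Pinehurst, Oakdale, Ashgrove, Rivermont receive the extra seats.
Fernley receives 1.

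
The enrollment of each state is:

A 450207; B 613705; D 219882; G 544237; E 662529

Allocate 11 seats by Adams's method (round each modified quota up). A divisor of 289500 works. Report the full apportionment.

With modified divisor 289500: modified quotas A 1.555, B 2.120, D 0.760, G 1.880, E 2.289.
Rounding up: A 2, B 3, D 1, G 2, E 3 (total 11).

A 2, B 3, D 1, G 2, E 3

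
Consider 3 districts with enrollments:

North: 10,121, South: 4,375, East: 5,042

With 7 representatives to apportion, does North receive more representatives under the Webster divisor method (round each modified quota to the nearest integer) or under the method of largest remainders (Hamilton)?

Webster: North 3, South 2, East 2.
Hamilton: North 4, South 1, East 2.
North gets 3 under Webster and 4 under Hamilton.

Hamilton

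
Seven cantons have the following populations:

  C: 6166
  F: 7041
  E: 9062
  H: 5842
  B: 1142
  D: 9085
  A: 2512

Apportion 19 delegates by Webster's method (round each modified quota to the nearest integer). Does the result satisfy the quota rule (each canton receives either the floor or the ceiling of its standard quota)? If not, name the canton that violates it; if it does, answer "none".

none

Standard quotas: C 2.868, F 3.275, E 4.215, H 2.717, B 0.531, D 4.226, A 1.168.
Webster allocation: C 3, F 3, E 4, H 3, B 1, D 4, A 1.
Every allocation lies between the lower and upper quota.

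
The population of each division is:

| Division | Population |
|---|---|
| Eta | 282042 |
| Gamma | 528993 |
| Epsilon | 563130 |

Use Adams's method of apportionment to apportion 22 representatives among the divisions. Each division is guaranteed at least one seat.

Standard divisor 1374165/22 ≈ 62462.045; standard quotas: Eta 4.515, Gamma 8.469, Epsilon 9.016.
Rounding up gives 5, 9, 10 = 24 seats, so the divisor must be adjusted.
With modified divisor 68300: modified quotas Eta 4.129, Gamma 7.745, Epsilon 8.245.
Rounding up: Eta 5, Gamma 8, Epsilon 9 (total 22).

Eta=5, Gamma=8, Epsilon=9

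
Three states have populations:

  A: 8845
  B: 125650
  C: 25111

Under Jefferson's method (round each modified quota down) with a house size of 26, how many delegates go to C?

Standard divisor 159606/26 ≈ 6138.692; standard quotas: A 1.441, B 20.469, C 4.091.
Rounding down gives 1, 20, 4 = 25 seats, so the divisor must be adjusted.
With modified divisor 5800: modified quotas A 1.525, B 21.664, C 4.329.
Rounding down: A 1, B 21, C 4 (total 26).
C receives 4.

4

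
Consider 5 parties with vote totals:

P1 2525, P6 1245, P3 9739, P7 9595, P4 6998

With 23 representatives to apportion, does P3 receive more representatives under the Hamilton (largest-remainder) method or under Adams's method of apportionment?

Hamilton: P1 2, P6 1, P3 8, P7 7, P4 5.
Adams: P1 2, P6 1, P3 7, P7 7, P4 6.
P3 gets 8 under Hamilton and 7 under Adams.

Hamilton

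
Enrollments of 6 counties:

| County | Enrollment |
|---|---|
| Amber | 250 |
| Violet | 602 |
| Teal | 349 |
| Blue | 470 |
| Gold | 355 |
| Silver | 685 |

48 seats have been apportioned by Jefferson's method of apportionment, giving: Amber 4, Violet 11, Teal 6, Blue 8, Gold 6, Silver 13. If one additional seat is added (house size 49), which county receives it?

Blue

Priority for the next seat is population ÷ (current seats + 1).
Priorities: Amber 50.000, Violet 50.167, Teal 49.857, Blue 52.222, Gold 50.714, Silver 48.929.
Highest priority: Blue.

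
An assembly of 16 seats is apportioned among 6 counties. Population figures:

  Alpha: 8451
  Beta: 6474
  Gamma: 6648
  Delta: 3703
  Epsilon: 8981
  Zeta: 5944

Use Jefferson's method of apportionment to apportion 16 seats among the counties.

Standard divisor 40201/16 ≈ 2512.562; standard quotas: Alpha 3.363, Beta 2.577, Gamma 2.646, Delta 1.474, Epsilon 3.574, Zeta 2.366.
Rounding down gives 3, 2, 2, 1, 3, 2 = 13 seats, so the divisor must be adjusted.
With modified divisor 2140: modified quotas Alpha 3.949, Beta 3.025, Gamma 3.107, Delta 1.730, Epsilon 4.197, Zeta 2.778.
Rounding down: Alpha 3, Beta 3, Gamma 3, Delta 1, Epsilon 4, Zeta 2 (total 16).

Alpha=3, Beta=3, Gamma=3, Delta=1, Epsilon=4, Zeta=2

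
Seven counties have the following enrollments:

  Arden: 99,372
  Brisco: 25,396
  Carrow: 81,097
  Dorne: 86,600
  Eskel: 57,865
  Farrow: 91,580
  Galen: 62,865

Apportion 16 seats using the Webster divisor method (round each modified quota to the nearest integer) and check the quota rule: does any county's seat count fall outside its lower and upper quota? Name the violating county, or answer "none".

Standard quotas: Arden 3.150, Brisco 0.805, Carrow 2.571, Dorne 2.745, Eskel 1.834, Farrow 2.903, Galen 1.993.
Webster allocation: Arden 3, Brisco 1, Carrow 2, Dorne 3, Eskel 2, Farrow 3, Galen 2.
Every allocation lies between the lower and upper quota.

none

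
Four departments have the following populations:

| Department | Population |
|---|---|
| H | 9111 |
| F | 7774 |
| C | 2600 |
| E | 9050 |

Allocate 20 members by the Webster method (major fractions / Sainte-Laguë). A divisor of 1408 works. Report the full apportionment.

With modified divisor 1408: modified quotas H 6.471, F 5.521, C 1.847, E 6.428.
Rounding to the nearest integer: H 6, F 6, C 2, E 6 (total 20).

H 6; F 6; C 2; E 6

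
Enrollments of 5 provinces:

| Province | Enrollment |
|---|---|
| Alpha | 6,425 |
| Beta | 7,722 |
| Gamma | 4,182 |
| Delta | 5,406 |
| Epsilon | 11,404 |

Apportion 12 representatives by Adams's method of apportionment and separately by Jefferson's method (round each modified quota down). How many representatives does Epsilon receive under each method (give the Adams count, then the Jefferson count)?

3 and 4

Adams: Alpha 2, Beta 3, Gamma 2, Delta 2, Epsilon 3.
Jefferson: Alpha 2, Beta 3, Gamma 1, Delta 2, Epsilon 4.
Epsilon gets 3 under Adams and 4 under Jefferson.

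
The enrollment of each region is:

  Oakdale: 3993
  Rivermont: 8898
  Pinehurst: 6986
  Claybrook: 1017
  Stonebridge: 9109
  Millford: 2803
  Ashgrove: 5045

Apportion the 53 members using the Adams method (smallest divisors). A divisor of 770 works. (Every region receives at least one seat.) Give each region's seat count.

With modified divisor 770: modified quotas Oakdale 5.186, Rivermont 11.556, Pinehurst 9.073, Claybrook 1.321, Stonebridge 11.830, Millford 3.640, Ashgrove 6.552.
Rounding up: Oakdale 6, Rivermont 12, Pinehurst 10, Claybrook 2, Stonebridge 12, Millford 4, Ashgrove 7 (total 53).

Oakdale 6, Rivermont 12, Pinehurst 10, Claybrook 2, Stonebridge 12, Millford 4, Ashgrove 7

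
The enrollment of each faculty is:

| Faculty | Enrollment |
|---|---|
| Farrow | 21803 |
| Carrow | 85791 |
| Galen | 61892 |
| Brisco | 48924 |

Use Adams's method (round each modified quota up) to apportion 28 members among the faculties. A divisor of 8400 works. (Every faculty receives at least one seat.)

With modified divisor 8400: modified quotas Farrow 2.596, Carrow 10.213, Galen 7.368, Brisco 5.824.
Rounding up: Farrow 3, Carrow 11, Galen 8, Brisco 6 (total 28).

Farrow 3, Carrow 11, Galen 8, Brisco 6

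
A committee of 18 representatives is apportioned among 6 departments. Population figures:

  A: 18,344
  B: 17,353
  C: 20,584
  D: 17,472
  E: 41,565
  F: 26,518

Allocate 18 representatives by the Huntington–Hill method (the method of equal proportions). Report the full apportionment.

With divisor 7622: modified quotas A 2.407, B 2.277, C 2.701, D 2.292, E 5.453, F 3.479.
Geometric-mean thresholds: A √(2·3)=2.449, B √(2·3)=2.449, C √(2·3)=2.449, D √(2·3)=2.449, E √(5·6)=5.477, F √(3·4)=3.464.
Each quota rounded against its threshold gives A 2, B 2, C 3, D 2, E 5, F 4 (total 18).

A 2, B 2, C 3, D 2, E 5, F 4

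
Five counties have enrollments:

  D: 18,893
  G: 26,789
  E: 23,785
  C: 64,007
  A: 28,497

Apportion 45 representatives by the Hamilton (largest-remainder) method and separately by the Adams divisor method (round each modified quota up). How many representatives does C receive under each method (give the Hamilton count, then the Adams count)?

18 and 17

Hamilton: D 5, G 7, E 7, C 18, A 8.
Adams: D 5, G 8, E 7, C 17, A 8.
C gets 18 under Hamilton and 17 under Adams.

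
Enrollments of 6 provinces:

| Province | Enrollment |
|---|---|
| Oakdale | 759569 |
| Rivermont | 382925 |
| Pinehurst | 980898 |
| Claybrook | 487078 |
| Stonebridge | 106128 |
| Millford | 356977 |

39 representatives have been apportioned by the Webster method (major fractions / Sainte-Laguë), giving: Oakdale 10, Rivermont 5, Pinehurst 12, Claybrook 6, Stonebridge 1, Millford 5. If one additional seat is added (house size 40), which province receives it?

Priority for the next seat is population ÷ (current seats + 0.5).
Priorities: Oakdale 72339.905, Rivermont 69622.727, Pinehurst 78471.840, Claybrook 74935.077, Stonebridge 70752.000, Millford 64904.909.
Highest priority: Pinehurst.

Pinehurst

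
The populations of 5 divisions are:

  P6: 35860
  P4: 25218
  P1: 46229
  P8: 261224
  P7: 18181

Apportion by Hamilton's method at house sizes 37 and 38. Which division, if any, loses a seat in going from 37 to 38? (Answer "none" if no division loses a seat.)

P6

At 37 seats: P6 4, P4 2, P1 4, P8 25, P7 2.
At 38 seats: P6 3, P4 2, P1 5, P8 26, P7 2.
P6 drops from 4 to 3.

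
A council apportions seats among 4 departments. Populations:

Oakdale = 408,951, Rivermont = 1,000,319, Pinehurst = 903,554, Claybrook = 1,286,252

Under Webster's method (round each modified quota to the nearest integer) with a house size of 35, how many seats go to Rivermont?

Standard divisor 3599076/35 ≈ 102830.743; standard quotas: Oakdale 3.977, Rivermont 9.728, Pinehurst 8.787, Claybrook 12.508.
Rounding to the nearest integer gives 4, 10, 9, 13 = 36 seats, so the divisor must be adjusted.
With modified divisor 104100: modified quotas Oakdale 3.928, Rivermont 9.609, Pinehurst 8.680, Claybrook 12.356.
Rounding to the nearest integer: Oakdale 4, Rivermont 10, Pinehurst 9, Claybrook 12 (total 35).
Rivermont receives 10.

10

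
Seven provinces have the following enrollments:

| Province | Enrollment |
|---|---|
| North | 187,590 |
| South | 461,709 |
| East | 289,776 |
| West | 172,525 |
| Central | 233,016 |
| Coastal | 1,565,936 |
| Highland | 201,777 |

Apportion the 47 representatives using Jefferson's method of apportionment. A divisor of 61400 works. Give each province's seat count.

With modified divisor 61400: modified quotas North 3.055, South 7.520, East 4.719, West 2.810, Central 3.795, Coastal 25.504, Highland 3.286.
Rounding down: North 3, South 7, East 4, West 2, Central 3, Coastal 25, Highland 3 (total 47).

North 3, South 7, East 4, West 2, Central 3, Coastal 25, Highland 3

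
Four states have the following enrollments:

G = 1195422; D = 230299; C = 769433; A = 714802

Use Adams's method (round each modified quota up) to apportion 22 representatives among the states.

G 9; D 2; C 6; A 5

Standard divisor 2909956/22 ≈ 132270.727; standard quotas: G 9.038, D 1.741, C 5.817, A 5.404.
Rounding up gives 10, 2, 6, 6 = 24 seats, so the divisor must be adjusted.
With modified divisor 146200: modified quotas G 8.177, D 1.575, C 5.263, A 4.889.
Rounding up: G 9, D 2, C 6, A 5 (total 22).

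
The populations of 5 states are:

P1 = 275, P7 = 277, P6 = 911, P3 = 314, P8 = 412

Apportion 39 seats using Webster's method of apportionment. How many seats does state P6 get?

Standard divisor 2189/39 ≈ 56.128; standard quotas: P1 4.899, P7 4.935, P6 16.231, P3 5.594, P8 7.340.
Rounding to the nearest integer gives P1 5, P7 5, P6 16, P3 6, P8 7 — total 39, matching the house size, so no adjustment is needed.
P6 receives 16.

16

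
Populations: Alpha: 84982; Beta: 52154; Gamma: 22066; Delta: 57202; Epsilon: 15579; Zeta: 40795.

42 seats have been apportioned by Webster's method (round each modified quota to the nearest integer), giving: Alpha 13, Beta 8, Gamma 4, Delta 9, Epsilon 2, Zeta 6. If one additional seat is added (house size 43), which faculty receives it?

Alpha

Priority for the next seat is population ÷ (current seats + 0.5).
Priorities: Alpha 6294.963, Beta 6135.765, Gamma 4903.556, Delta 6021.263, Epsilon 6231.600, Zeta 6276.154.
Highest priority: Alpha.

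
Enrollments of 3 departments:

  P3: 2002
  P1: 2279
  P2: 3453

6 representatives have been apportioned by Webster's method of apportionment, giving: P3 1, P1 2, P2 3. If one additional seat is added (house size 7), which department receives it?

Priority for the next seat is population ÷ (current seats + 0.5).
Priorities: P3 1334.667, P1 911.600, P2 986.571.
Highest priority: P3.

P3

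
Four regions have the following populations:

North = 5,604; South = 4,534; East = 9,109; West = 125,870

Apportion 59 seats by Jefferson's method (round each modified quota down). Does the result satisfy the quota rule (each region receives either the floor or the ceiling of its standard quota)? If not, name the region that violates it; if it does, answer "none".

West

Standard quotas: North 2.278, South 1.843, East 3.703, West 51.175.
Jefferson allocation: North 2, South 1, East 3, West 53.
West has quota 51.175 (lower 51, upper 52) but receives 53 — outside the quota interval.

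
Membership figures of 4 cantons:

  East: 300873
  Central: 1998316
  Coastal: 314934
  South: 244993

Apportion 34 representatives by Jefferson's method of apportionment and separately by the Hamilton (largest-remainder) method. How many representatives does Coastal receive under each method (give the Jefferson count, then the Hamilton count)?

3 and 4

Jefferson: East 3, Central 25, Coastal 3, South 3.
Hamilton: East 3, Central 24, Coastal 4, South 3.
Coastal gets 3 under Jefferson and 4 under Hamilton.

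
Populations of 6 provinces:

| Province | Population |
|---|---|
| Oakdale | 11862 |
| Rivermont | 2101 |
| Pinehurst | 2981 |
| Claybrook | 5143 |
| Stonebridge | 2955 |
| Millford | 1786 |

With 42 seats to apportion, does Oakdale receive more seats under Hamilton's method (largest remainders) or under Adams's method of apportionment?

Hamilton

Hamilton: Oakdale 18, Rivermont 3, Pinehurst 5, Claybrook 8, Stonebridge 5, Millford 3.
Adams: Oakdale 17, Rivermont 4, Pinehurst 5, Claybrook 8, Stonebridge 5, Millford 3.
Oakdale gets 18 under Hamilton and 17 under Adams.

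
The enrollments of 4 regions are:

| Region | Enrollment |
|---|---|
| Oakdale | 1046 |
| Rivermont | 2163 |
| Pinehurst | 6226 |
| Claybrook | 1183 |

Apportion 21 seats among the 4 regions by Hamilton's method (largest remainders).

Oakdale: 2, Rivermont: 4, Pinehurst: 12, Claybrook: 3

The standard divisor is 10618/21 ≈ 505.619.
Standard quotas: Oakdale 2.0688, Rivermont 4.2779, Pinehurst 12.3136, Claybrook 2.3397.
Lower quotas: Oakdale 2, Rivermont 4, Pinehurst 12, Claybrook 2 (sum 20, leaving 1 seat).
Remainders in descending order: Claybrook 0.3397, Pinehurst 0.3136, Rivermont 0.2779, Oakdale 0.0688.
Largest remainder: Claybrook receives the extra seat.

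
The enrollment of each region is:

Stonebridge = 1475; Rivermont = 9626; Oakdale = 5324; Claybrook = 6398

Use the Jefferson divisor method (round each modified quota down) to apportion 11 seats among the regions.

Stonebridge 0, Rivermont 5, Oakdale 3, Claybrook 3

Standard divisor 22823/11 ≈ 2074.818; standard quotas: Stonebridge 0.711, Rivermont 4.639, Oakdale 2.566, Claybrook 3.084.
Rounding down gives 0, 4, 2, 3 = 9 seats, so the divisor must be adjusted.
With modified divisor 1700: modified quotas Stonebridge 0.868, Rivermont 5.662, Oakdale 3.132, Claybrook 3.764.
Rounding down: Stonebridge 0, Rivermont 5, Oakdale 3, Claybrook 3 (total 11).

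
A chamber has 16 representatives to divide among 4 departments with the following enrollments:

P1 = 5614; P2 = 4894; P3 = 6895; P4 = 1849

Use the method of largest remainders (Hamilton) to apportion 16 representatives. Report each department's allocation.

Standard divisor: 19252 ÷ 16 ≈ 1203.25.
Standard quotas: P1 4.6657, P2 4.0673, P3 5.7303, P4 1.5367.
Lower quotas: P1 4, P2 4, P3 5, P4 1 (sum 14, leaving 2 seats).
Remainders in descending order: P3 0.7303, P1 0.6657, P4 0.5367, P2 0.0673.
Largest remainders: P3, P1 receive the extra seats.

P1=5, P2=4, P3=6, P4=1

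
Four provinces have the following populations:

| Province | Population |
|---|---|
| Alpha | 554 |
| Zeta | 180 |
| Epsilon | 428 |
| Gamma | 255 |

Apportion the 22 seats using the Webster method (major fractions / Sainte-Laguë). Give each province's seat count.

Alpha: 8; Zeta: 3; Epsilon: 7; Gamma: 4

Standard divisor 1417/22 ≈ 64.409; standard quotas: Alpha 8.601, Zeta 2.795, Epsilon 6.645, Gamma 3.959.
Rounding to the nearest integer gives 9, 3, 7, 4 = 23 seats, so the divisor must be adjusted.
With modified divisor 65.5: modified quotas Alpha 8.458, Zeta 2.748, Epsilon 6.534, Gamma 3.893.
Rounding to the nearest integer: Alpha 8, Zeta 3, Epsilon 7, Gamma 4 (total 22).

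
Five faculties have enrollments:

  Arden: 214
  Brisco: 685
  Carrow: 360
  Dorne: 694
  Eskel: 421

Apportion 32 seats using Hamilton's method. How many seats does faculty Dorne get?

9

The standard divisor is 2374/32 ≈ 74.188.
Standard quotas: Arden 2.885, Brisco 9.233, Carrow 4.853, Dorne 9.355, Eskel 5.675.
Lower quotas: Arden 2, Brisco 9, Carrow 4, Dorne 9, Eskel 5 (sum 29, leaving 3 seats).
Remainders in descending order: Arden 0.885, Carrow 0.853, Eskel 0.675, Dorne 0.355, Brisco 0.233.
The surplus seats go to Arden, Carrow, Eskel.
Dorne receives 9.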